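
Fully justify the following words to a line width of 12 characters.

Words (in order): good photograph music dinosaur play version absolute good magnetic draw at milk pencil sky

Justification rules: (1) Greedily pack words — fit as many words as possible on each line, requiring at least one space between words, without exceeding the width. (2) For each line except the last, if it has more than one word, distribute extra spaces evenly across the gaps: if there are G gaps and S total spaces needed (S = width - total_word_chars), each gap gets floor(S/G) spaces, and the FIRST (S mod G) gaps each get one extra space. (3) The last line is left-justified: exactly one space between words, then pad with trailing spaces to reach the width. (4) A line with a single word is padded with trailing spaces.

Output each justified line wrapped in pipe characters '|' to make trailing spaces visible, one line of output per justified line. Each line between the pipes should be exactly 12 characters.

Line 1: ['good'] (min_width=4, slack=8)
Line 2: ['photograph'] (min_width=10, slack=2)
Line 3: ['music'] (min_width=5, slack=7)
Line 4: ['dinosaur'] (min_width=8, slack=4)
Line 5: ['play', 'version'] (min_width=12, slack=0)
Line 6: ['absolute'] (min_width=8, slack=4)
Line 7: ['good'] (min_width=4, slack=8)
Line 8: ['magnetic'] (min_width=8, slack=4)
Line 9: ['draw', 'at', 'milk'] (min_width=12, slack=0)
Line 10: ['pencil', 'sky'] (min_width=10, slack=2)

Answer: |good        |
|photograph  |
|music       |
|dinosaur    |
|play version|
|absolute    |
|good        |
|magnetic    |
|draw at milk|
|pencil sky  |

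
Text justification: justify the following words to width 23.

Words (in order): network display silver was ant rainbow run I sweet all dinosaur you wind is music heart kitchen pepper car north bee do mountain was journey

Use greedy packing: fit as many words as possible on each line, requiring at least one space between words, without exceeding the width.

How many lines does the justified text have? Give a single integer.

Line 1: ['network', 'display', 'silver'] (min_width=22, slack=1)
Line 2: ['was', 'ant', 'rainbow', 'run', 'I'] (min_width=21, slack=2)
Line 3: ['sweet', 'all', 'dinosaur', 'you'] (min_width=22, slack=1)
Line 4: ['wind', 'is', 'music', 'heart'] (min_width=19, slack=4)
Line 5: ['kitchen', 'pepper', 'car'] (min_width=18, slack=5)
Line 6: ['north', 'bee', 'do', 'mountain'] (min_width=21, slack=2)
Line 7: ['was', 'journey'] (min_width=11, slack=12)
Total lines: 7

Answer: 7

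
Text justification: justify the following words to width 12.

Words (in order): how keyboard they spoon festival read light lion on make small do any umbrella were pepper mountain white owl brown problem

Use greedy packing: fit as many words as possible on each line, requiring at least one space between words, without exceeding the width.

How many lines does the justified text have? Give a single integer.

Line 1: ['how', 'keyboard'] (min_width=12, slack=0)
Line 2: ['they', 'spoon'] (min_width=10, slack=2)
Line 3: ['festival'] (min_width=8, slack=4)
Line 4: ['read', 'light'] (min_width=10, slack=2)
Line 5: ['lion', 'on', 'make'] (min_width=12, slack=0)
Line 6: ['small', 'do', 'any'] (min_width=12, slack=0)
Line 7: ['umbrella'] (min_width=8, slack=4)
Line 8: ['were', 'pepper'] (min_width=11, slack=1)
Line 9: ['mountain'] (min_width=8, slack=4)
Line 10: ['white', 'owl'] (min_width=9, slack=3)
Line 11: ['brown'] (min_width=5, slack=7)
Line 12: ['problem'] (min_width=7, slack=5)
Total lines: 12

Answer: 12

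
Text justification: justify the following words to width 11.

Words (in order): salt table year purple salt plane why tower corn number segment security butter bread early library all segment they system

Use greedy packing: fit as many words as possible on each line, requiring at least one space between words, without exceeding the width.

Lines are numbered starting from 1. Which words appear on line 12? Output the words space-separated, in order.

Answer: they system

Derivation:
Line 1: ['salt', 'table'] (min_width=10, slack=1)
Line 2: ['year', 'purple'] (min_width=11, slack=0)
Line 3: ['salt', 'plane'] (min_width=10, slack=1)
Line 4: ['why', 'tower'] (min_width=9, slack=2)
Line 5: ['corn', 'number'] (min_width=11, slack=0)
Line 6: ['segment'] (min_width=7, slack=4)
Line 7: ['security'] (min_width=8, slack=3)
Line 8: ['butter'] (min_width=6, slack=5)
Line 9: ['bread', 'early'] (min_width=11, slack=0)
Line 10: ['library', 'all'] (min_width=11, slack=0)
Line 11: ['segment'] (min_width=7, slack=4)
Line 12: ['they', 'system'] (min_width=11, slack=0)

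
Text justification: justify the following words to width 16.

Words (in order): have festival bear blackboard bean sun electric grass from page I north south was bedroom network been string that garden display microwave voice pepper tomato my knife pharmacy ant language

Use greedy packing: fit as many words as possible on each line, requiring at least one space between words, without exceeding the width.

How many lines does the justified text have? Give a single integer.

Line 1: ['have', 'festival'] (min_width=13, slack=3)
Line 2: ['bear', 'blackboard'] (min_width=15, slack=1)
Line 3: ['bean', 'sun'] (min_width=8, slack=8)
Line 4: ['electric', 'grass'] (min_width=14, slack=2)
Line 5: ['from', 'page', 'I'] (min_width=11, slack=5)
Line 6: ['north', 'south', 'was'] (min_width=15, slack=1)
Line 7: ['bedroom', 'network'] (min_width=15, slack=1)
Line 8: ['been', 'string', 'that'] (min_width=16, slack=0)
Line 9: ['garden', 'display'] (min_width=14, slack=2)
Line 10: ['microwave', 'voice'] (min_width=15, slack=1)
Line 11: ['pepper', 'tomato', 'my'] (min_width=16, slack=0)
Line 12: ['knife', 'pharmacy'] (min_width=14, slack=2)
Line 13: ['ant', 'language'] (min_width=12, slack=4)
Total lines: 13

Answer: 13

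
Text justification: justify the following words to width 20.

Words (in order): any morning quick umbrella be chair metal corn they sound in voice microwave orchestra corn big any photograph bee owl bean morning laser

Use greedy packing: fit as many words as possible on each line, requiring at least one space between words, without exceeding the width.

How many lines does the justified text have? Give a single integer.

Line 1: ['any', 'morning', 'quick'] (min_width=17, slack=3)
Line 2: ['umbrella', 'be', 'chair'] (min_width=17, slack=3)
Line 3: ['metal', 'corn', 'they'] (min_width=15, slack=5)
Line 4: ['sound', 'in', 'voice'] (min_width=14, slack=6)
Line 5: ['microwave', 'orchestra'] (min_width=19, slack=1)
Line 6: ['corn', 'big', 'any'] (min_width=12, slack=8)
Line 7: ['photograph', 'bee', 'owl'] (min_width=18, slack=2)
Line 8: ['bean', 'morning', 'laser'] (min_width=18, slack=2)
Total lines: 8

Answer: 8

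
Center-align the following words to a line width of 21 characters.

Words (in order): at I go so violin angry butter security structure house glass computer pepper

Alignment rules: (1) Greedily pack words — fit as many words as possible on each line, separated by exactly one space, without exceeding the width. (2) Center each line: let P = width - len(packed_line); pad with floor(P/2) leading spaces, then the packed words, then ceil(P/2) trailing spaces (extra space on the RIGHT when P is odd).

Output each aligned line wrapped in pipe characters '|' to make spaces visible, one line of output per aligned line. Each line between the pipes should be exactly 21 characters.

Answer: |  at I go so violin  |
|angry butter security|
|structure house glass|
|   computer pepper   |

Derivation:
Line 1: ['at', 'I', 'go', 'so', 'violin'] (min_width=17, slack=4)
Line 2: ['angry', 'butter', 'security'] (min_width=21, slack=0)
Line 3: ['structure', 'house', 'glass'] (min_width=21, slack=0)
Line 4: ['computer', 'pepper'] (min_width=15, slack=6)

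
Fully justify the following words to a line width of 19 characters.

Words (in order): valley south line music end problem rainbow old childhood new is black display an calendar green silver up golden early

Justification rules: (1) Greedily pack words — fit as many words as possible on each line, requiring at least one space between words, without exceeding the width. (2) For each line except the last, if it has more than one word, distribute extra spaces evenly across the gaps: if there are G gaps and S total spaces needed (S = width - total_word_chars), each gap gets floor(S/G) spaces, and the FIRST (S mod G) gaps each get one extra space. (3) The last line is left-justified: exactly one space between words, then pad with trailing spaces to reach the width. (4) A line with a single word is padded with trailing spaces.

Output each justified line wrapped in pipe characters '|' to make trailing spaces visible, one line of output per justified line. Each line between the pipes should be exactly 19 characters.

Line 1: ['valley', 'south', 'line'] (min_width=17, slack=2)
Line 2: ['music', 'end', 'problem'] (min_width=17, slack=2)
Line 3: ['rainbow', 'old'] (min_width=11, slack=8)
Line 4: ['childhood', 'new', 'is'] (min_width=16, slack=3)
Line 5: ['black', 'display', 'an'] (min_width=16, slack=3)
Line 6: ['calendar', 'green'] (min_width=14, slack=5)
Line 7: ['silver', 'up', 'golden'] (min_width=16, slack=3)
Line 8: ['early'] (min_width=5, slack=14)

Answer: |valley  south  line|
|music  end  problem|
|rainbow         old|
|childhood   new  is|
|black   display  an|
|calendar      green|
|silver   up  golden|
|early              |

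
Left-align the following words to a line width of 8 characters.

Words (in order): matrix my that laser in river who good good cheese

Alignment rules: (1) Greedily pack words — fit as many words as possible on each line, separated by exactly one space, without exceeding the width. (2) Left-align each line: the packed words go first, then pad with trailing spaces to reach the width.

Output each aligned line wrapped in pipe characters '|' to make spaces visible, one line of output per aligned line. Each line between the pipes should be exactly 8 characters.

Answer: |matrix  |
|my that |
|laser in|
|river   |
|who good|
|good    |
|cheese  |

Derivation:
Line 1: ['matrix'] (min_width=6, slack=2)
Line 2: ['my', 'that'] (min_width=7, slack=1)
Line 3: ['laser', 'in'] (min_width=8, slack=0)
Line 4: ['river'] (min_width=5, slack=3)
Line 5: ['who', 'good'] (min_width=8, slack=0)
Line 6: ['good'] (min_width=4, slack=4)
Line 7: ['cheese'] (min_width=6, slack=2)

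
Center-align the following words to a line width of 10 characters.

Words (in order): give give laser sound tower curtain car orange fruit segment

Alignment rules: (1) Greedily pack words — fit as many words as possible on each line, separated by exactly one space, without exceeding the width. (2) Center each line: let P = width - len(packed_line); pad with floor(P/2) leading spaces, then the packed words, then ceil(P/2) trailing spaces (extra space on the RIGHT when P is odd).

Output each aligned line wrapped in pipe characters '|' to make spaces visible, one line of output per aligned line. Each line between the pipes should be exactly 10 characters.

Answer: |give give |
|  laser   |
|  sound   |
|  tower   |
| curtain  |
|car orange|
|  fruit   |
| segment  |

Derivation:
Line 1: ['give', 'give'] (min_width=9, slack=1)
Line 2: ['laser'] (min_width=5, slack=5)
Line 3: ['sound'] (min_width=5, slack=5)
Line 4: ['tower'] (min_width=5, slack=5)
Line 5: ['curtain'] (min_width=7, slack=3)
Line 6: ['car', 'orange'] (min_width=10, slack=0)
Line 7: ['fruit'] (min_width=5, slack=5)
Line 8: ['segment'] (min_width=7, slack=3)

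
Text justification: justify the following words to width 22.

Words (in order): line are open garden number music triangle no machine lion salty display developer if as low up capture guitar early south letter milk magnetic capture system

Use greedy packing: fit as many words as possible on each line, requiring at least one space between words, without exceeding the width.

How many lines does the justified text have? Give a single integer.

Answer: 8

Derivation:
Line 1: ['line', 'are', 'open', 'garden'] (min_width=20, slack=2)
Line 2: ['number', 'music', 'triangle'] (min_width=21, slack=1)
Line 3: ['no', 'machine', 'lion', 'salty'] (min_width=21, slack=1)
Line 4: ['display', 'developer', 'if'] (min_width=20, slack=2)
Line 5: ['as', 'low', 'up', 'capture'] (min_width=17, slack=5)
Line 6: ['guitar', 'early', 'south'] (min_width=18, slack=4)
Line 7: ['letter', 'milk', 'magnetic'] (min_width=20, slack=2)
Line 8: ['capture', 'system'] (min_width=14, slack=8)
Total lines: 8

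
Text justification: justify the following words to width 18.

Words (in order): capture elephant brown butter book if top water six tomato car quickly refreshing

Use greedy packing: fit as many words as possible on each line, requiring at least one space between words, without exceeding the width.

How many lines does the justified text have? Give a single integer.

Answer: 5

Derivation:
Line 1: ['capture', 'elephant'] (min_width=16, slack=2)
Line 2: ['brown', 'butter', 'book'] (min_width=17, slack=1)
Line 3: ['if', 'top', 'water', 'six'] (min_width=16, slack=2)
Line 4: ['tomato', 'car', 'quickly'] (min_width=18, slack=0)
Line 5: ['refreshing'] (min_width=10, slack=8)
Total lines: 5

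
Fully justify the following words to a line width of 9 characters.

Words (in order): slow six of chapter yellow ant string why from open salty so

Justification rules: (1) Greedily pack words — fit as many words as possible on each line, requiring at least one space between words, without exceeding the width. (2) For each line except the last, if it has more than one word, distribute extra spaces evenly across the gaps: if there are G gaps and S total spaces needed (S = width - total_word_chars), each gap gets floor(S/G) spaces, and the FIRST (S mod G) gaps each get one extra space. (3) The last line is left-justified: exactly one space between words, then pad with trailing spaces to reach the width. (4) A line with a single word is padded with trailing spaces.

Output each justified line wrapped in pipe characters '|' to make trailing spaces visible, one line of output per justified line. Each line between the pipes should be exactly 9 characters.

Line 1: ['slow', 'six'] (min_width=8, slack=1)
Line 2: ['of'] (min_width=2, slack=7)
Line 3: ['chapter'] (min_width=7, slack=2)
Line 4: ['yellow'] (min_width=6, slack=3)
Line 5: ['ant'] (min_width=3, slack=6)
Line 6: ['string'] (min_width=6, slack=3)
Line 7: ['why', 'from'] (min_width=8, slack=1)
Line 8: ['open'] (min_width=4, slack=5)
Line 9: ['salty', 'so'] (min_width=8, slack=1)

Answer: |slow  six|
|of       |
|chapter  |
|yellow   |
|ant      |
|string   |
|why  from|
|open     |
|salty so |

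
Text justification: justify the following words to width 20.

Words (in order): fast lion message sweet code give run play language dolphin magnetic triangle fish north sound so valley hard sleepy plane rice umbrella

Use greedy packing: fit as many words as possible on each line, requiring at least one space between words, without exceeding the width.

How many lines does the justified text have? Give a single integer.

Answer: 8

Derivation:
Line 1: ['fast', 'lion', 'message'] (min_width=17, slack=3)
Line 2: ['sweet', 'code', 'give', 'run'] (min_width=19, slack=1)
Line 3: ['play', 'language'] (min_width=13, slack=7)
Line 4: ['dolphin', 'magnetic'] (min_width=16, slack=4)
Line 5: ['triangle', 'fish', 'north'] (min_width=19, slack=1)
Line 6: ['sound', 'so', 'valley', 'hard'] (min_width=20, slack=0)
Line 7: ['sleepy', 'plane', 'rice'] (min_width=17, slack=3)
Line 8: ['umbrella'] (min_width=8, slack=12)
Total lines: 8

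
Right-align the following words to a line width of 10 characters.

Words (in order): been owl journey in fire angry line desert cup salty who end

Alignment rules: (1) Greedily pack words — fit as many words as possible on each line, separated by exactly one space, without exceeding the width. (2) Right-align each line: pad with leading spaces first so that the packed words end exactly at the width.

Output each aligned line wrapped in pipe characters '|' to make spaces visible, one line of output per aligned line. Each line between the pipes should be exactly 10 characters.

Answer: |  been owl|
|journey in|
|fire angry|
|      line|
|desert cup|
| salty who|
|       end|

Derivation:
Line 1: ['been', 'owl'] (min_width=8, slack=2)
Line 2: ['journey', 'in'] (min_width=10, slack=0)
Line 3: ['fire', 'angry'] (min_width=10, slack=0)
Line 4: ['line'] (min_width=4, slack=6)
Line 5: ['desert', 'cup'] (min_width=10, slack=0)
Line 6: ['salty', 'who'] (min_width=9, slack=1)
Line 7: ['end'] (min_width=3, slack=7)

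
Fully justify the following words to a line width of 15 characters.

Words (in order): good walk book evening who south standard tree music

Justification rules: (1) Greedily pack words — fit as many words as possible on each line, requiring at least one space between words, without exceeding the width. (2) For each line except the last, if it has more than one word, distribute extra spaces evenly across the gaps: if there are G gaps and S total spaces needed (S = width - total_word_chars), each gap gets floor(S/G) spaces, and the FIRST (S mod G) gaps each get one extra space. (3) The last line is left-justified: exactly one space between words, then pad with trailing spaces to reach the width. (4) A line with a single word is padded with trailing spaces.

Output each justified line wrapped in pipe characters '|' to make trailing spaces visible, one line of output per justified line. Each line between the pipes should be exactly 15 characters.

Line 1: ['good', 'walk', 'book'] (min_width=14, slack=1)
Line 2: ['evening', 'who'] (min_width=11, slack=4)
Line 3: ['south', 'standard'] (min_width=14, slack=1)
Line 4: ['tree', 'music'] (min_width=10, slack=5)

Answer: |good  walk book|
|evening     who|
|south  standard|
|tree music     |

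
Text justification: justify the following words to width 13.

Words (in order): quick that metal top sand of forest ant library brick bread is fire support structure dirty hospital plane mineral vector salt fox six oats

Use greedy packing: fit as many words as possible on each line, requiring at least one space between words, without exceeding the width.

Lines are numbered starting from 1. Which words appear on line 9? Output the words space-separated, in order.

Answer: dirty

Derivation:
Line 1: ['quick', 'that'] (min_width=10, slack=3)
Line 2: ['metal', 'top'] (min_width=9, slack=4)
Line 3: ['sand', 'of'] (min_width=7, slack=6)
Line 4: ['forest', 'ant'] (min_width=10, slack=3)
Line 5: ['library', 'brick'] (min_width=13, slack=0)
Line 6: ['bread', 'is', 'fire'] (min_width=13, slack=0)
Line 7: ['support'] (min_width=7, slack=6)
Line 8: ['structure'] (min_width=9, slack=4)
Line 9: ['dirty'] (min_width=5, slack=8)
Line 10: ['hospital'] (min_width=8, slack=5)
Line 11: ['plane', 'mineral'] (min_width=13, slack=0)
Line 12: ['vector', 'salt'] (min_width=11, slack=2)
Line 13: ['fox', 'six', 'oats'] (min_width=12, slack=1)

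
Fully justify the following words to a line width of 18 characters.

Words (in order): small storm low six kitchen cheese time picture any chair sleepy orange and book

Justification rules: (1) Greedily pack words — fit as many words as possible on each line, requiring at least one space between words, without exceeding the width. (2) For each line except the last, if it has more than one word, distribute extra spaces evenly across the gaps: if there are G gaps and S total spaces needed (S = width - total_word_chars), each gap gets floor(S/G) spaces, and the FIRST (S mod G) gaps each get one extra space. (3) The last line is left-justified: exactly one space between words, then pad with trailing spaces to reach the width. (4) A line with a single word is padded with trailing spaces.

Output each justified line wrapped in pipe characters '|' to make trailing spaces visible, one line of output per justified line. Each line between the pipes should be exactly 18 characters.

Answer: |small   storm  low|
|six kitchen cheese|
|time  picture  any|
|chair       sleepy|
|orange and book   |

Derivation:
Line 1: ['small', 'storm', 'low'] (min_width=15, slack=3)
Line 2: ['six', 'kitchen', 'cheese'] (min_width=18, slack=0)
Line 3: ['time', 'picture', 'any'] (min_width=16, slack=2)
Line 4: ['chair', 'sleepy'] (min_width=12, slack=6)
Line 5: ['orange', 'and', 'book'] (min_width=15, slack=3)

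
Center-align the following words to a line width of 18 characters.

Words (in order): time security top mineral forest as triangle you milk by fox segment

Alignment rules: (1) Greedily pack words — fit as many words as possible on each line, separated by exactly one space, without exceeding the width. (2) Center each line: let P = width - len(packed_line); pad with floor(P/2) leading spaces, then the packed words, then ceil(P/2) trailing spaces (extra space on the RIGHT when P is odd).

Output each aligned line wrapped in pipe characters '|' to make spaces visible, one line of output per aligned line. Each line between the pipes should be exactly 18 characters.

Answer: |time security top |
|mineral forest as |
|triangle you milk |
|  by fox segment  |

Derivation:
Line 1: ['time', 'security', 'top'] (min_width=17, slack=1)
Line 2: ['mineral', 'forest', 'as'] (min_width=17, slack=1)
Line 3: ['triangle', 'you', 'milk'] (min_width=17, slack=1)
Line 4: ['by', 'fox', 'segment'] (min_width=14, slack=4)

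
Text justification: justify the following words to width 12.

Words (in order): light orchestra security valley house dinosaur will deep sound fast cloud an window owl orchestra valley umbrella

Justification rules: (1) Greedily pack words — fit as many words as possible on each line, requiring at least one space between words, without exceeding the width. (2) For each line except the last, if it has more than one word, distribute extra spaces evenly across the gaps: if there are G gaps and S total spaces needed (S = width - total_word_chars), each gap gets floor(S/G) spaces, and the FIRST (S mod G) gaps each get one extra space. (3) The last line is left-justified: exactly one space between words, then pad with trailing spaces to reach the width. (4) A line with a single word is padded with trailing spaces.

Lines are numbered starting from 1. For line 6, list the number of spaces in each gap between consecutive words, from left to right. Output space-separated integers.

Line 1: ['light'] (min_width=5, slack=7)
Line 2: ['orchestra'] (min_width=9, slack=3)
Line 3: ['security'] (min_width=8, slack=4)
Line 4: ['valley', 'house'] (min_width=12, slack=0)
Line 5: ['dinosaur'] (min_width=8, slack=4)
Line 6: ['will', 'deep'] (min_width=9, slack=3)
Line 7: ['sound', 'fast'] (min_width=10, slack=2)
Line 8: ['cloud', 'an'] (min_width=8, slack=4)
Line 9: ['window', 'owl'] (min_width=10, slack=2)
Line 10: ['orchestra'] (min_width=9, slack=3)
Line 11: ['valley'] (min_width=6, slack=6)
Line 12: ['umbrella'] (min_width=8, slack=4)

Answer: 4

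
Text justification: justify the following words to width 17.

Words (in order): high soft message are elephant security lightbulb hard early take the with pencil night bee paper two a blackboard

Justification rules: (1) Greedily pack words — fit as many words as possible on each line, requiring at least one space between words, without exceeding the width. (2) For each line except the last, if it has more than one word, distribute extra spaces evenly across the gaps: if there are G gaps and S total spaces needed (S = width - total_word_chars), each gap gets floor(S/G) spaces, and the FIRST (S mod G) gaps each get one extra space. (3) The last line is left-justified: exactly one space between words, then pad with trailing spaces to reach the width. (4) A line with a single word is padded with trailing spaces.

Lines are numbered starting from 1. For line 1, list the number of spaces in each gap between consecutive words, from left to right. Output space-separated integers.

Line 1: ['high', 'soft', 'message'] (min_width=17, slack=0)
Line 2: ['are', 'elephant'] (min_width=12, slack=5)
Line 3: ['security'] (min_width=8, slack=9)
Line 4: ['lightbulb', 'hard'] (min_width=14, slack=3)
Line 5: ['early', 'take', 'the'] (min_width=14, slack=3)
Line 6: ['with', 'pencil', 'night'] (min_width=17, slack=0)
Line 7: ['bee', 'paper', 'two', 'a'] (min_width=15, slack=2)
Line 8: ['blackboard'] (min_width=10, slack=7)

Answer: 1 1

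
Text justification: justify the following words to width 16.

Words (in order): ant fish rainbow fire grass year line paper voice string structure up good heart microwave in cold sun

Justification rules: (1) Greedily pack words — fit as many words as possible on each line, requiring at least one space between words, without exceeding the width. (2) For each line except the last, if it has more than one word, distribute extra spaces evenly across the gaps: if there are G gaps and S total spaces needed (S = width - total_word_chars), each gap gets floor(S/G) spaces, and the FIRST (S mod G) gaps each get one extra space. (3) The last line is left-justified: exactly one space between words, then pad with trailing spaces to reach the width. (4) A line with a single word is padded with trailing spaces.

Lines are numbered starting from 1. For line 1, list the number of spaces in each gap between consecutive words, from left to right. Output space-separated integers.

Answer: 1 1

Derivation:
Line 1: ['ant', 'fish', 'rainbow'] (min_width=16, slack=0)
Line 2: ['fire', 'grass', 'year'] (min_width=15, slack=1)
Line 3: ['line', 'paper', 'voice'] (min_width=16, slack=0)
Line 4: ['string', 'structure'] (min_width=16, slack=0)
Line 5: ['up', 'good', 'heart'] (min_width=13, slack=3)
Line 6: ['microwave', 'in'] (min_width=12, slack=4)
Line 7: ['cold', 'sun'] (min_width=8, slack=8)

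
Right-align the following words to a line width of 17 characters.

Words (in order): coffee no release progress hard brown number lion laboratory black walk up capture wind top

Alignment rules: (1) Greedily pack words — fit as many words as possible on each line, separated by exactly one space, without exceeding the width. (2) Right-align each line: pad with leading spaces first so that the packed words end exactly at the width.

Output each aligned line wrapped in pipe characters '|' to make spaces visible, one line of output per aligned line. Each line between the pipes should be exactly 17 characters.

Answer: |coffee no release|
|    progress hard|
|brown number lion|
| laboratory black|
|  walk up capture|
|         wind top|

Derivation:
Line 1: ['coffee', 'no', 'release'] (min_width=17, slack=0)
Line 2: ['progress', 'hard'] (min_width=13, slack=4)
Line 3: ['brown', 'number', 'lion'] (min_width=17, slack=0)
Line 4: ['laboratory', 'black'] (min_width=16, slack=1)
Line 5: ['walk', 'up', 'capture'] (min_width=15, slack=2)
Line 6: ['wind', 'top'] (min_width=8, slack=9)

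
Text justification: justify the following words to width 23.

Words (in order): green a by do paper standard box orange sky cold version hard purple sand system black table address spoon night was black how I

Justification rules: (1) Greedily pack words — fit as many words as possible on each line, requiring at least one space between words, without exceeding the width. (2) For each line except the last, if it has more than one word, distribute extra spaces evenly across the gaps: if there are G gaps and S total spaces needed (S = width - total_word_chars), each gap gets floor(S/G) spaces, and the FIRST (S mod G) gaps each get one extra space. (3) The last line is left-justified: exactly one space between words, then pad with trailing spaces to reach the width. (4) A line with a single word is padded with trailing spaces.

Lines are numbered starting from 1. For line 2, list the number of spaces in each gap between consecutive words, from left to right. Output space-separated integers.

Answer: 1 1 1

Derivation:
Line 1: ['green', 'a', 'by', 'do', 'paper'] (min_width=19, slack=4)
Line 2: ['standard', 'box', 'orange', 'sky'] (min_width=23, slack=0)
Line 3: ['cold', 'version', 'hard'] (min_width=17, slack=6)
Line 4: ['purple', 'sand', 'system'] (min_width=18, slack=5)
Line 5: ['black', 'table', 'address'] (min_width=19, slack=4)
Line 6: ['spoon', 'night', 'was', 'black'] (min_width=21, slack=2)
Line 7: ['how', 'I'] (min_width=5, slack=18)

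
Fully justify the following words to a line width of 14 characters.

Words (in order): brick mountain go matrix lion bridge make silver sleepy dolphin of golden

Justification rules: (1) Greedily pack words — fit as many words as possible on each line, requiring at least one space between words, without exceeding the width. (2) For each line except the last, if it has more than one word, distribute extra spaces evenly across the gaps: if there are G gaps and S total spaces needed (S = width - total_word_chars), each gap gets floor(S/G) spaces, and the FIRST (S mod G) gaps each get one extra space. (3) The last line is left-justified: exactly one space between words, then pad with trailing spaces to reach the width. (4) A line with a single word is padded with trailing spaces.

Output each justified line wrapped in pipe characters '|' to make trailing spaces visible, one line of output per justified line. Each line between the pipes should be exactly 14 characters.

Answer: |brick mountain|
|go matrix lion|
|bridge    make|
|silver  sleepy|
|dolphin     of|
|golden        |

Derivation:
Line 1: ['brick', 'mountain'] (min_width=14, slack=0)
Line 2: ['go', 'matrix', 'lion'] (min_width=14, slack=0)
Line 3: ['bridge', 'make'] (min_width=11, slack=3)
Line 4: ['silver', 'sleepy'] (min_width=13, slack=1)
Line 5: ['dolphin', 'of'] (min_width=10, slack=4)
Line 6: ['golden'] (min_width=6, slack=8)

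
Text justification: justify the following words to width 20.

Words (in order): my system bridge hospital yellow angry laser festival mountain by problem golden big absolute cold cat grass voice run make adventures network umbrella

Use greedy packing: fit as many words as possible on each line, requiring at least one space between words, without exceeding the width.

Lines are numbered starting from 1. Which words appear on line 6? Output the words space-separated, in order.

Answer: cold cat grass voice

Derivation:
Line 1: ['my', 'system', 'bridge'] (min_width=16, slack=4)
Line 2: ['hospital', 'yellow'] (min_width=15, slack=5)
Line 3: ['angry', 'laser', 'festival'] (min_width=20, slack=0)
Line 4: ['mountain', 'by', 'problem'] (min_width=19, slack=1)
Line 5: ['golden', 'big', 'absolute'] (min_width=19, slack=1)
Line 6: ['cold', 'cat', 'grass', 'voice'] (min_width=20, slack=0)
Line 7: ['run', 'make', 'adventures'] (min_width=19, slack=1)
Line 8: ['network', 'umbrella'] (min_width=16, slack=4)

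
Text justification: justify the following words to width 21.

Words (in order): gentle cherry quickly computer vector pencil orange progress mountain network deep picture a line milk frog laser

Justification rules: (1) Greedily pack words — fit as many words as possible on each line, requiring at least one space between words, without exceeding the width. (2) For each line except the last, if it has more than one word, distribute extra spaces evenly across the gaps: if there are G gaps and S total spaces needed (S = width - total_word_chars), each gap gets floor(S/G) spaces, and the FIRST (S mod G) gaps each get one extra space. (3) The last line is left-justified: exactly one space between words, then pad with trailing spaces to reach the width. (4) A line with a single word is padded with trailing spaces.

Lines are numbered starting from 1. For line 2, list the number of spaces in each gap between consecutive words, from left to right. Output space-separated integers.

Line 1: ['gentle', 'cherry', 'quickly'] (min_width=21, slack=0)
Line 2: ['computer', 'vector'] (min_width=15, slack=6)
Line 3: ['pencil', 'orange'] (min_width=13, slack=8)
Line 4: ['progress', 'mountain'] (min_width=17, slack=4)
Line 5: ['network', 'deep', 'picture'] (min_width=20, slack=1)
Line 6: ['a', 'line', 'milk', 'frog'] (min_width=16, slack=5)
Line 7: ['laser'] (min_width=5, slack=16)

Answer: 7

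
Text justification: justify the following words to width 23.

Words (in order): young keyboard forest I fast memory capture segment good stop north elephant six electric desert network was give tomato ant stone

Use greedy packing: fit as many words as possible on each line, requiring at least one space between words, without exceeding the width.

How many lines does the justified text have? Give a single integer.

Answer: 6

Derivation:
Line 1: ['young', 'keyboard', 'forest', 'I'] (min_width=23, slack=0)
Line 2: ['fast', 'memory', 'capture'] (min_width=19, slack=4)
Line 3: ['segment', 'good', 'stop', 'north'] (min_width=23, slack=0)
Line 4: ['elephant', 'six', 'electric'] (min_width=21, slack=2)
Line 5: ['desert', 'network', 'was', 'give'] (min_width=23, slack=0)
Line 6: ['tomato', 'ant', 'stone'] (min_width=16, slack=7)
Total lines: 6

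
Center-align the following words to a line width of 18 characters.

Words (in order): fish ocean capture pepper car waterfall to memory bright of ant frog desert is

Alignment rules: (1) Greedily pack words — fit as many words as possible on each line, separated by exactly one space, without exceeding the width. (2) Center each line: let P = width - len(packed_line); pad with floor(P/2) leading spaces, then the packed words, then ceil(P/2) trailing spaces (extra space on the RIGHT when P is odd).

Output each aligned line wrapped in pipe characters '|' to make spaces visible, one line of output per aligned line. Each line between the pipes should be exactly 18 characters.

Line 1: ['fish', 'ocean', 'capture'] (min_width=18, slack=0)
Line 2: ['pepper', 'car'] (min_width=10, slack=8)
Line 3: ['waterfall', 'to'] (min_width=12, slack=6)
Line 4: ['memory', 'bright', 'of'] (min_width=16, slack=2)
Line 5: ['ant', 'frog', 'desert', 'is'] (min_width=18, slack=0)

Answer: |fish ocean capture|
|    pepper car    |
|   waterfall to   |
| memory bright of |
|ant frog desert is|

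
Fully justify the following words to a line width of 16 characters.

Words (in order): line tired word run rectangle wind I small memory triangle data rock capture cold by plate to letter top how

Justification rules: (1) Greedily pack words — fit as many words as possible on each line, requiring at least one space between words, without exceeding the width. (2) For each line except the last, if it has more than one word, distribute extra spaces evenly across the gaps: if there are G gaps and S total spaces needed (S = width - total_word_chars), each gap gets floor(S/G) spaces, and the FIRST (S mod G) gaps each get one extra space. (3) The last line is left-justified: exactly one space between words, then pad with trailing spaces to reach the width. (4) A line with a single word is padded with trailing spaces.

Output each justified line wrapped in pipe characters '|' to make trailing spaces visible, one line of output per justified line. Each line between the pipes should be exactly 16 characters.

Line 1: ['line', 'tired', 'word'] (min_width=15, slack=1)
Line 2: ['run', 'rectangle'] (min_width=13, slack=3)
Line 3: ['wind', 'I', 'small'] (min_width=12, slack=4)
Line 4: ['memory', 'triangle'] (min_width=15, slack=1)
Line 5: ['data', 'rock'] (min_width=9, slack=7)
Line 6: ['capture', 'cold', 'by'] (min_width=15, slack=1)
Line 7: ['plate', 'to', 'letter'] (min_width=15, slack=1)
Line 8: ['top', 'how'] (min_width=7, slack=9)

Answer: |line  tired word|
|run    rectangle|
|wind   I   small|
|memory  triangle|
|data        rock|
|capture  cold by|
|plate  to letter|
|top how         |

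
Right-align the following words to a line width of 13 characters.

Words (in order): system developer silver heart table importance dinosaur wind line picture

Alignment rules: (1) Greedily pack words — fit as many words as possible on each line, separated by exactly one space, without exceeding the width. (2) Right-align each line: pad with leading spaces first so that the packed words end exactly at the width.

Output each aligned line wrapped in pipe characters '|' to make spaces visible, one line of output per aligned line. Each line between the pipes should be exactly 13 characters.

Line 1: ['system'] (min_width=6, slack=7)
Line 2: ['developer'] (min_width=9, slack=4)
Line 3: ['silver', 'heart'] (min_width=12, slack=1)
Line 4: ['table'] (min_width=5, slack=8)
Line 5: ['importance'] (min_width=10, slack=3)
Line 6: ['dinosaur', 'wind'] (min_width=13, slack=0)
Line 7: ['line', 'picture'] (min_width=12, slack=1)

Answer: |       system|
|    developer|
| silver heart|
|        table|
|   importance|
|dinosaur wind|
| line picture|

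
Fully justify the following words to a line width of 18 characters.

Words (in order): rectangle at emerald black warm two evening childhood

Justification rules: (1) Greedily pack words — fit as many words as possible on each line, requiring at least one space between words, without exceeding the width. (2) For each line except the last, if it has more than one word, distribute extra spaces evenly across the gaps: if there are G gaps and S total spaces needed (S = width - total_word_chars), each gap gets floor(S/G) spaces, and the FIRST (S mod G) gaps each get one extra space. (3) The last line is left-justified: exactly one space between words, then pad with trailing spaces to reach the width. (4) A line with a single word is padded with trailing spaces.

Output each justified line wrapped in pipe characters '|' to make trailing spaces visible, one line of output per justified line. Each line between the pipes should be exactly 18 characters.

Answer: |rectangle       at|
|emerald black warm|
|two        evening|
|childhood         |

Derivation:
Line 1: ['rectangle', 'at'] (min_width=12, slack=6)
Line 2: ['emerald', 'black', 'warm'] (min_width=18, slack=0)
Line 3: ['two', 'evening'] (min_width=11, slack=7)
Line 4: ['childhood'] (min_width=9, slack=9)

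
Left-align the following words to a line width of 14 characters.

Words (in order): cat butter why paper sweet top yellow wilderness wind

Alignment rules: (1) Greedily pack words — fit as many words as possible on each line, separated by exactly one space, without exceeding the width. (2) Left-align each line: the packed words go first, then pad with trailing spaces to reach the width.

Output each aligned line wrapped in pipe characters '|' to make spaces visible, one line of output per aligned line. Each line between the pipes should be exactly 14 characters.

Answer: |cat butter why|
|paper sweet   |
|top yellow    |
|wilderness    |
|wind          |

Derivation:
Line 1: ['cat', 'butter', 'why'] (min_width=14, slack=0)
Line 2: ['paper', 'sweet'] (min_width=11, slack=3)
Line 3: ['top', 'yellow'] (min_width=10, slack=4)
Line 4: ['wilderness'] (min_width=10, slack=4)
Line 5: ['wind'] (min_width=4, slack=10)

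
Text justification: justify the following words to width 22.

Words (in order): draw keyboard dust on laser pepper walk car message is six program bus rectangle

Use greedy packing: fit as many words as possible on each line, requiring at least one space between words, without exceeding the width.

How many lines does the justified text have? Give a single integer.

Answer: 4

Derivation:
Line 1: ['draw', 'keyboard', 'dust', 'on'] (min_width=21, slack=1)
Line 2: ['laser', 'pepper', 'walk', 'car'] (min_width=21, slack=1)
Line 3: ['message', 'is', 'six', 'program'] (min_width=22, slack=0)
Line 4: ['bus', 'rectangle'] (min_width=13, slack=9)
Total lines: 4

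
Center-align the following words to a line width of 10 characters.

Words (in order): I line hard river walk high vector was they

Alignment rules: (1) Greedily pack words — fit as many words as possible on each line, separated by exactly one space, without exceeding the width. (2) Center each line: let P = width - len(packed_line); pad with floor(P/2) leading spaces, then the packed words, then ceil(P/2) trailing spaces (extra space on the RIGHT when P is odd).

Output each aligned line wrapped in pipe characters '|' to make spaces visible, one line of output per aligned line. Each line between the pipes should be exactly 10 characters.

Line 1: ['I', 'line'] (min_width=6, slack=4)
Line 2: ['hard', 'river'] (min_width=10, slack=0)
Line 3: ['walk', 'high'] (min_width=9, slack=1)
Line 4: ['vector', 'was'] (min_width=10, slack=0)
Line 5: ['they'] (min_width=4, slack=6)

Answer: |  I line  |
|hard river|
|walk high |
|vector was|
|   they   |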